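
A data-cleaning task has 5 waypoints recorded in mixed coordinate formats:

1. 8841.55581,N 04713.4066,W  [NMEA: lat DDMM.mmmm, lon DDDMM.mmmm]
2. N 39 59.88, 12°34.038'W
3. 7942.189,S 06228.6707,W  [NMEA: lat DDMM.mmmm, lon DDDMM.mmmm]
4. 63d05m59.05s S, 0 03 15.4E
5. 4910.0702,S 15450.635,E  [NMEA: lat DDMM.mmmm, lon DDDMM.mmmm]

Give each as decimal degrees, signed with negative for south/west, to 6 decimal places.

1. 88.692597, -47.223443
2. 39.998000, -12.567300
3. -79.703150, -62.477845
4. -63.099736, 0.054278
5. -49.167837, 154.843917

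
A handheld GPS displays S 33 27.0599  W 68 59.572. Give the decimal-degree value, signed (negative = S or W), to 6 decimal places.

Latitude: 27.0599′ = 0.450998°; total 33.4509983
hemisphere S, so the sign is −
Lon: 68 + 59.572/60 = 68.9928667
hemisphere W, so the sign is −

-33.450998, -68.992867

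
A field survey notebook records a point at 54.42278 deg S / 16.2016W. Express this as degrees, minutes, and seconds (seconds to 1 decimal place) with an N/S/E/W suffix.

54°25′22.0″ S, 16°12′5.8″ W

φ: 0.422780° → 25.36680′; 0.36680 × 60 = 22.008″
Lon: whole degrees 16; 12.09600′ → 12′ and 5.760″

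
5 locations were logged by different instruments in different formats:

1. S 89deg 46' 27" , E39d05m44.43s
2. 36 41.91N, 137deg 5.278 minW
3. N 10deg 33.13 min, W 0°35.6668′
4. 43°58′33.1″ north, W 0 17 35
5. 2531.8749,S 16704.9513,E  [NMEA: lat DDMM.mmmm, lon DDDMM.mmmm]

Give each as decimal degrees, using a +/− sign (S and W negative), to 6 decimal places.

Point 1:
  Lat: 89° + 46/60 + 27/3600 = 89 + 0.766667 + 0.007500 = 89.7741667
  S → negative
  λ: 39 + 5/60 + 44.43/3600 = 39.0956750
  E → positive
Point 2:
  Latitude: 41.91′ = 0.698500°; total 36.6985000
  N ⇒ keep positive
  Longitude: 5.278′ = 0.087967°; total 137.0879667
  hemisphere W, so the sign is −
Point 3:
  Latitude: 10 + 33.13/60 = 10.5521667
  N ⇒ keep positive
  Longitude: 35.6668′ = 0.594447°; total 0.5944467
  hemisphere W, so the sign is −
Point 4:
  Lat: 43° + 58/60 + 33.1/3600 = 43 + 0.966667 + 0.009194 = 43.9758611
  N ⇒ keep positive
  Lon: 17′ + 35″ = 17.58333′; 0 + 17.58333/60 = 0.2930556
  W ⇒ negate
Point 5:
  Latitude: split at 2 digits → 25° and 31.8749′; 25 + 31.8749/60 = 25.5312483
  S → negative
  λ: degrees = first 3 digits = 167, minutes = 4.9513; 167 + 4.9513/60 = 167.0825217
  E → positive

1. -89.774167, 39.095675
2. 36.698500, -137.087967
3. 10.552167, -0.594447
4. 43.975861, -0.293056
5. -25.531248, 167.082522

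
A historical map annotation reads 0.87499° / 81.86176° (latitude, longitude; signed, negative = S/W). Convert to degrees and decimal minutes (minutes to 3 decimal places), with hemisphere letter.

φ: fractional part 0.874990 → 52.49940 minutes
Lon: minutes = (81.861760 − 81) × 60 = 51.70560

0° 52.499′ N, 81° 51.706′ E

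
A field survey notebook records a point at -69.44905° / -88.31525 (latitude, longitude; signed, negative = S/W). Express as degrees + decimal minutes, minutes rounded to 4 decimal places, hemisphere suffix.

69° 26.9430′ S, 88° 18.9150′ W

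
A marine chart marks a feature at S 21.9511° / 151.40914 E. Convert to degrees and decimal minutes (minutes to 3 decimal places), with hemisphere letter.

Latitude: 21° + 0.951100 × 60 = 21° 57.06600′
Longitude: minutes = (151.409140 − 151) × 60 = 24.54840

21° 57.066′ S, 151° 24.548′ E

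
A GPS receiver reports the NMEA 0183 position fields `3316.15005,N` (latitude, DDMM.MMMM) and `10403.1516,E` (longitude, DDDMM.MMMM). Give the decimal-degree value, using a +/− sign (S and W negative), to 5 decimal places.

Latitude: degrees = first 2 digits = 33, minutes = 16.15005; 33 + 16.15005/60 = 33.269168
N ⇒ keep positive
Lon: degrees = first 3 digits = 104, minutes = 3.1516; 104 + 3.1516/60 = 104.052527
E → positive

33.26917, 104.05253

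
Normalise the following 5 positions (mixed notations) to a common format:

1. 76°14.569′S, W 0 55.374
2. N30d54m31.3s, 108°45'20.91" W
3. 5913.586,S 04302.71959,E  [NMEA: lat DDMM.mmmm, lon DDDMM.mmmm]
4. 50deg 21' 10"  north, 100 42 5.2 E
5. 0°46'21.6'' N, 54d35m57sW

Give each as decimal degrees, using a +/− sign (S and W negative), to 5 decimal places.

1. -76.24282, -0.92290
2. 30.90869, -108.75581
3. -59.22643, 43.04533
4. 50.35278, 100.70144
5. 0.77267, -54.59917

Point 1:
  φ: 14.569′ = 0.242817°; total 76.242817
  S ⇒ negate
  λ: 55.374′ = 0.922900°; total 0.922900
  hemisphere W, so the sign is −
Point 2:
  φ: 30 + 54/60 + 31.3/3600 = 30.908694
  N → positive
  Longitude: 108 + 45/60 + 20.91/3600 = 108.755808
  W → negative
Point 3:
  Lat: degrees = first 2 digits = 59, minutes = 13.586; 59 + 13.586/60 = 59.226433
  hemisphere S, so the sign is −
  Longitude: split at 3 digits → 043° and 2.71959′; 43 + 2.71959/60 = 43.045327
  E ⇒ keep positive
Point 4:
  φ: 50 + 21/60 + 10/3600 = 50.352778
  N ⇒ keep positive
  λ: 100° + 42/60 + 5.2/3600 = 100 + 0.700000 + 0.001444 = 100.701444
  E → positive
Point 5:
  Latitude: 0 + 46/60 + 21.6/3600 = 0.772667
  N → positive
  λ: 35′ + 57″ = 35.95000′; 54 + 35.95000/60 = 54.599167
  hemisphere W, so the sign is −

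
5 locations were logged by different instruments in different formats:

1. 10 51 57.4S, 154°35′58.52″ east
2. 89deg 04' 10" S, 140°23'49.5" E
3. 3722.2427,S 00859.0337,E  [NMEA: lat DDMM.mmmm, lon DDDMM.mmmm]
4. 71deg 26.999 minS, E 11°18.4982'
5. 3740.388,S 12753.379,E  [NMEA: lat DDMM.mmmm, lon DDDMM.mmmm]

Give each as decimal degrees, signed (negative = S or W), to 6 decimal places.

Point 1:
  Latitude: 51′ + 57.4″ = 51.95667′; 10 + 51.95667/60 = 10.8659444
  S → negative
  Longitude: 154 + 35/60 + 58.52/3600 = 154.5995889
  E → positive
Point 2:
  Lat: 89° + 4/60 + 10/3600 = 89 + 0.066667 + 0.002778 = 89.0694444
  S ⇒ negate
  λ: 140 + 23/60 + 49.5/3600 = 140.3970833
  E ⇒ keep positive
Point 3:
  Lat: degrees = first 2 digits = 37, minutes = 22.2427; 37 + 22.2427/60 = 37.3707117
  S ⇒ negate
  λ: split at 3 digits → 008° and 59.0337′; 8 + 59.0337/60 = 8.9838950
  E → positive
Point 4:
  φ: 26.999′ = 0.449983°; total 71.4499833
  S → negative
  Lon: 18.4982′ = 0.308303°; total 11.3083033
  E → positive
Point 5:
  Latitude: split at 2 digits → 37° and 40.388′; 37 + 40.388/60 = 37.6731333
  S → negative
  Longitude: degrees = first 3 digits = 127, minutes = 53.379; 127 + 53.379/60 = 127.8896500
  E → positive

1. -10.865944, 154.599589
2. -89.069444, 140.397083
3. -37.370712, 8.983895
4. -71.449983, 11.308303
5. -37.673133, 127.889650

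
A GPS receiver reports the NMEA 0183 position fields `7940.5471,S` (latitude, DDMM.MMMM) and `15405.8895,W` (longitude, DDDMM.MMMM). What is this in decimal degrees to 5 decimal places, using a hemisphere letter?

Latitude: split at 2 digits → 79° and 40.5471′; 79 + 40.5471/60 = 79.675785
Longitude: degrees = first 3 digits = 154, minutes = 5.8895; 154 + 5.8895/60 = 154.098158

79.67579° S, 154.09816° W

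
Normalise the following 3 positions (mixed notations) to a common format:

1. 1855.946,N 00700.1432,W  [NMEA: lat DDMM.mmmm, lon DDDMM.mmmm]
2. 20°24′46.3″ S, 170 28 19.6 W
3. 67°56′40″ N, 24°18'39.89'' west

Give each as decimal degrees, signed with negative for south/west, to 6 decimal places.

1. 18.932433, -7.002387
2. -20.412861, -170.472111
3. 67.944444, -24.311081

Point 1:
  Latitude: split at 2 digits → 18° and 55.946′; 18 + 55.946/60 = 18.9324333
  N → positive
  Lon: split at 3 digits → 007° and 0.1432′; 7 + 0.1432/60 = 7.0023867
  W → negative
Point 2:
  Lat: 20 + 24/60 + 46.3/3600 = 20.4128611
  hemisphere S, so the sign is −
  Lon: 170 + 28/60 + 19.6/3600 = 170.4721111
  W → negative
Point 3:
  Lat: 67 + 56/60 + 40/3600 = 67.9444444
  N ⇒ keep positive
  Lon: 24 + 18/60 + 39.89/3600 = 24.3110806
  W → negative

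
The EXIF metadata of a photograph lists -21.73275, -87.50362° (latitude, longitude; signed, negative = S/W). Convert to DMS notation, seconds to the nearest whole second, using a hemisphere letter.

21°43′58″ S, 87°30′13″ W

Latitude is negative → S; |value| = 21.732750
Lat: whole degrees 21; 43.96500′ → 43′ and 57.90″
Longitude is negative → W; |value| = 87.503620
Longitude: 0.503620 × 60 = 30.21720′ → 30′, remainder × 60 = 13.03″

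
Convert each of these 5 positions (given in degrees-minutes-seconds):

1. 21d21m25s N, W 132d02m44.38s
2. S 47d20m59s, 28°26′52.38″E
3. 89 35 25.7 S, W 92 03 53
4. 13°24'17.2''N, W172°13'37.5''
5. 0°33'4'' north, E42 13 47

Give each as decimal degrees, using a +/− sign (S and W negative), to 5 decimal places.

Point 1:
  Lat: 21′ + 25″ = 21.41667′; 21 + 21.41667/60 = 21.356944
  N ⇒ keep positive
  Lon: 132° + 2/60 + 44.38/3600 = 132 + 0.033333 + 0.012328 = 132.045661
  W → negative
Point 2:
  φ: 47 + 20/60 + 59/3600 = 47.349722
  S ⇒ negate
  Lon: 28 + 26/60 + 52.38/3600 = 28.447883
  E → positive
Point 3:
  Lat: 89° + 35/60 + 25.7/3600 = 89 + 0.583333 + 0.007139 = 89.590472
  S → negative
  Longitude: 92 + 3/60 + 53/3600 = 92.064722
  W → negative
Point 4:
  Latitude: 24′ + 17.2″ = 24.28667′; 13 + 24.28667/60 = 13.404778
  N → positive
  Longitude: 13′ + 37.5″ = 13.62500′; 172 + 13.62500/60 = 172.227083
  W → negative
Point 5:
  Latitude: 33′ + 4″ = 33.06667′; 0 + 33.06667/60 = 0.551111
  N ⇒ keep positive
  Longitude: 13′ + 47″ = 13.78333′; 42 + 13.78333/60 = 42.229722
  E ⇒ keep positive

1. 21.35694, -132.04566
2. -47.34972, 28.44788
3. -89.59047, -92.06472
4. 13.40478, -172.22708
5. 0.55111, 42.22972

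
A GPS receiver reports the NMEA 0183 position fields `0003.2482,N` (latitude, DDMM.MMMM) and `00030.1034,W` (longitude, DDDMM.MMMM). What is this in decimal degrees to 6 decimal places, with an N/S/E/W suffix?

0.054137° N, 0.501723° W

Latitude: degrees = first 2 digits = 0, minutes = 3.2482; 0 + 3.2482/60 = 0.0541367
Lon: split at 3 digits → 000° and 30.1034′; 0 + 30.1034/60 = 0.5017233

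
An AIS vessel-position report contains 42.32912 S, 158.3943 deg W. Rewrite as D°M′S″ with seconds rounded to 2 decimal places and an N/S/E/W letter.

Lat: 0.329120° → 19.74720′; 0.74720 × 60 = 44.8320″
λ: 0.394300° → 23.65800′; 0.65800 × 60 = 39.4800″

42°19′44.83″ S, 158°23′39.48″ W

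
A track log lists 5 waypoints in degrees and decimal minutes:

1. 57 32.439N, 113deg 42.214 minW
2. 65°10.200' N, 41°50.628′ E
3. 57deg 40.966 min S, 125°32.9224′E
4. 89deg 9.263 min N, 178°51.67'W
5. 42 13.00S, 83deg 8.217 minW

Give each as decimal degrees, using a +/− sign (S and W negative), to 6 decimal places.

1. 57.540650, -113.703567
2. 65.170000, 41.843800
3. -57.682767, 125.548707
4. 89.154383, -178.861167
5. -42.216667, -83.136950

Point 1:
  Latitude: 32.439′ = 0.540650°; total 57.5406500
  N ⇒ keep positive
  λ: 42.214′ = 0.703567°; total 113.7035667
  hemisphere W, so the sign is −
Point 2:
  Lat: 65 + 10.2/60 = 65.1700000
  N → positive
  λ: 50.628′ = 0.843800°; total 41.8438000
  E ⇒ keep positive
Point 3:
  Lat: 40.966′ = 0.682767°; total 57.6827667
  S → negative
  λ: 125 + 32.9224/60 = 125.5487067
  E ⇒ keep positive
Point 4:
  Lat: 9.263′ = 0.154383°; total 89.1543833
  N ⇒ keep positive
  λ: 51.67′ = 0.861167°; total 178.8611667
  W → negative
Point 5:
  Latitude: 42 + 13/60 = 42.2166667
  hemisphere S, so the sign is −
  λ: 83 + 8.217/60 = 83.1369500
  hemisphere W, so the sign is −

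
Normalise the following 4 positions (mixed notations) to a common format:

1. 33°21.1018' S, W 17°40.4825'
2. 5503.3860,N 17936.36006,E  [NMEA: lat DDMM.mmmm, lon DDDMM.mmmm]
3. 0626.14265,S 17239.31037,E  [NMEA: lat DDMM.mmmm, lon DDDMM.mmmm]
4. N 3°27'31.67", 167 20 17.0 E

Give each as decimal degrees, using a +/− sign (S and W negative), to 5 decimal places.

1. -33.35170, -17.67471
2. 55.05643, 179.60600
3. -6.43571, 172.65517
4. 3.45880, 167.33806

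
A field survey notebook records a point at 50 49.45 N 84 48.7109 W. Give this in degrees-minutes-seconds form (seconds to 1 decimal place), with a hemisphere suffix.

Lat: 49.45000′ → 49′ and 0.45000 × 60 = 27.000″
Longitude: fractional minutes 0.71090 × 60 = 42.654″

50°49′27.0″ N, 84°48′42.7″ W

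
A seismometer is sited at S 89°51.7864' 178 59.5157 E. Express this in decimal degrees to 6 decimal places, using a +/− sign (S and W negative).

Latitude: 89 + 51.7864/60 = 89.8631067
S → negative
Longitude: 59.5157′ = 0.991928°; total 178.9919283
E ⇒ keep positive

-89.863107, 178.991928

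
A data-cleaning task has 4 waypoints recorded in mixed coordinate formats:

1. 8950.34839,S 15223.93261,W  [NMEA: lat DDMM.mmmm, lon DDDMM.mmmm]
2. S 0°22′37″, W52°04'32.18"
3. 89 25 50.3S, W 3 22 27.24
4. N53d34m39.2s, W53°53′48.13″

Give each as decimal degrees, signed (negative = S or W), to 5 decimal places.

Point 1:
  Lat: split at 2 digits → 89° and 50.34839′; 89 + 50.34839/60 = 89.839140
  S ⇒ negate
  Lon: degrees = first 3 digits = 152, minutes = 23.93261; 152 + 23.93261/60 = 152.398877
  hemisphere W, so the sign is −
Point 2:
  Latitude: 0 + 22/60 + 37/3600 = 0.376944
  S → negative
  Lon: 4′ + 32.18″ = 4.53633′; 52 + 4.53633/60 = 52.075606
  hemisphere W, so the sign is −
Point 3:
  Latitude: 89 + 25/60 + 50.3/3600 = 89.430639
  S ⇒ negate
  Lon: 3 + 22/60 + 27.24/3600 = 3.374233
  W → negative
Point 4:
  Lat: 53 + 34/60 + 39.2/3600 = 53.577556
  N ⇒ keep positive
  λ: 53 + 53/60 + 48.13/3600 = 53.896703
  hemisphere W, so the sign is −

1. -89.83914, -152.39888
2. -0.37694, -52.07561
3. -89.43064, -3.37423
4. 53.57756, -53.89670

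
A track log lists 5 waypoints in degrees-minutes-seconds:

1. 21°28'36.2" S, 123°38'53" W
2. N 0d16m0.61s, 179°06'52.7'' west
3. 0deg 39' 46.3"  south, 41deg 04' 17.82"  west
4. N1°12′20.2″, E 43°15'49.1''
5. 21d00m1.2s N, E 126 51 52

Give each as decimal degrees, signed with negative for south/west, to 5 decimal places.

1. -21.47672, -123.64806
2. 0.26684, -179.11464
3. -0.66286, -41.07162
4. 1.20561, 43.26364
5. 21.00033, 126.86444

Point 1:
  Latitude: 28′ + 36.2″ = 28.60333′; 21 + 28.60333/60 = 21.476722
  S ⇒ negate
  Lon: 38′ + 53″ = 38.88333′; 123 + 38.88333/60 = 123.648056
  hemisphere W, so the sign is −
Point 2:
  Latitude: 0° + 16/60 + 0.61/3600 = 0 + 0.266667 + 0.000169 = 0.266836
  N ⇒ keep positive
  λ: 179 + 6/60 + 52.7/3600 = 179.114639
  W ⇒ negate
Point 3:
  φ: 0° + 39/60 + 46.3/3600 = 0 + 0.650000 + 0.012861 = 0.662861
  hemisphere S, so the sign is −
  λ: 4′ + 17.82″ = 4.29700′; 41 + 4.29700/60 = 41.071617
  hemisphere W, so the sign is −
Point 4:
  φ: 1 + 12/60 + 20.2/3600 = 1.205611
  N → positive
  Lon: 15′ + 49.1″ = 15.81833′; 43 + 15.81833/60 = 43.263639
  E → positive
Point 5:
  Lat: 21° + 0/60 + 1.2/3600 = 21 + 0.000000 + 0.000333 = 21.000333
  N ⇒ keep positive
  Longitude: 126 + 51/60 + 52/3600 = 126.864444
  E ⇒ keep positive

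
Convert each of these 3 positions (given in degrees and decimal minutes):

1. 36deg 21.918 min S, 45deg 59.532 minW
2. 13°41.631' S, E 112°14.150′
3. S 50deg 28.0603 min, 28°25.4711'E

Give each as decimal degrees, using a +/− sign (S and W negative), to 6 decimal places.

1. -36.365300, -45.992200
2. -13.693850, 112.235833
3. -50.467672, 28.424518

Point 1:
  Latitude: 36 + 21.918/60 = 36.3653000
  hemisphere S, so the sign is −
  Longitude: 45 + 59.532/60 = 45.9922000
  W → negative
Point 2:
  Lat: 13 + 41.631/60 = 13.6938500
  S → negative
  λ: 112 + 14.15/60 = 112.2358333
  E → positive
Point 3:
  Latitude: 28.0603′ = 0.467672°; total 50.4676717
  S → negative
  λ: 25.4711′ = 0.424518°; total 28.4245183
  E → positive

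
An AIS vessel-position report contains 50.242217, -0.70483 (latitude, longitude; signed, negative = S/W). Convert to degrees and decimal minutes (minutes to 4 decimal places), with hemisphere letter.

Latitude: 50° + 0.242217 × 60 = 50° 14.533020′
Longitude is negative → W; |value| = 0.704830
Lon: minutes = (0.704830 − 0) × 60 = 42.289800

50° 14.5330′ N, 0° 42.2898′ W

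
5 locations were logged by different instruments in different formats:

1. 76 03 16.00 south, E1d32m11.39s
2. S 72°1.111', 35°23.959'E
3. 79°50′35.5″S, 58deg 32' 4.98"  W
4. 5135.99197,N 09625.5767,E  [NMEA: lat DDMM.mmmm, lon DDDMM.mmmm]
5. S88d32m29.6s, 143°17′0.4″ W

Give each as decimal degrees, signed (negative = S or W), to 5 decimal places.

1. -76.05444, 1.53650
2. -72.01852, 35.39932
3. -79.84319, -58.53472
4. 51.59987, 96.42628
5. -88.54156, -143.28344

Point 1:
  Latitude: 3′ + 16″ = 3.26667′; 76 + 3.26667/60 = 76.054444
  hemisphere S, so the sign is −
  Lon: 1 + 32/60 + 11.39/3600 = 1.536497
  E ⇒ keep positive
Point 2:
  Latitude: 1.111′ = 0.018517°; total 72.018517
  hemisphere S, so the sign is −
  Longitude: 23.959′ = 0.399317°; total 35.399317
  E → positive
Point 3:
  Latitude: 79° + 50/60 + 35.5/3600 = 79 + 0.833333 + 0.009861 = 79.843194
  S → negative
  Longitude: 58 + 32/60 + 4.98/3600 = 58.534717
  W → negative
Point 4:
  Lat: degrees = first 2 digits = 51, minutes = 35.99197; 51 + 35.99197/60 = 51.599866
  N ⇒ keep positive
  Longitude: split at 3 digits → 096° and 25.5767′; 96 + 25.5767/60 = 96.426278
  E ⇒ keep positive
Point 5:
  φ: 88° + 32/60 + 29.6/3600 = 88 + 0.533333 + 0.008222 = 88.541556
  S → negative
  Lon: 143° + 17/60 + 0.4/3600 = 143 + 0.283333 + 0.000111 = 143.283444
  W → negative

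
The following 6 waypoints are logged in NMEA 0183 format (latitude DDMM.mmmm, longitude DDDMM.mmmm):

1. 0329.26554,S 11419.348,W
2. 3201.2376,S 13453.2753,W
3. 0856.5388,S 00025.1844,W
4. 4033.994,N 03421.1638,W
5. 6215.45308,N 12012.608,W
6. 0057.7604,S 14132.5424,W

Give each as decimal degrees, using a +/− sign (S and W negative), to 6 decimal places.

Point 1:
  Lat: split at 2 digits → 03° and 29.26554′; 3 + 29.26554/60 = 3.4877590
  S ⇒ negate
  Longitude: degrees = first 3 digits = 114, minutes = 19.348; 114 + 19.348/60 = 114.3224667
  W ⇒ negate
Point 2:
  φ: split at 2 digits → 32° and 1.2376′; 32 + 1.2376/60 = 32.0206267
  S ⇒ negate
  λ: degrees = first 3 digits = 134, minutes = 53.2753; 134 + 53.2753/60 = 134.8879217
  W ⇒ negate
Point 3:
  φ: degrees = first 2 digits = 8, minutes = 56.5388; 8 + 56.5388/60 = 8.9423133
  S ⇒ negate
  λ: split at 3 digits → 000° and 25.1844′; 0 + 25.1844/60 = 0.4197400
  hemisphere W, so the sign is −
Point 4:
  φ: degrees = first 2 digits = 40, minutes = 33.994; 40 + 33.994/60 = 40.5665667
  N → positive
  Lon: degrees = first 3 digits = 34, minutes = 21.1638; 34 + 21.1638/60 = 34.3527300
  W ⇒ negate
Point 5:
  Lat: degrees = first 2 digits = 62, minutes = 15.45308; 62 + 15.45308/60 = 62.2575513
  N → positive
  Longitude: degrees = first 3 digits = 120, minutes = 12.608; 120 + 12.608/60 = 120.2101333
  W → negative
Point 6:
  φ: split at 2 digits → 00° and 57.7604′; 0 + 57.7604/60 = 0.9626733
  S ⇒ negate
  λ: degrees = first 3 digits = 141, minutes = 32.5424; 141 + 32.5424/60 = 141.5423733
  hemisphere W, so the sign is −

1. -3.487759, -114.322467
2. -32.020627, -134.887922
3. -8.942313, -0.419740
4. 40.566567, -34.352730
5. 62.257551, -120.210133
6. -0.962673, -141.542373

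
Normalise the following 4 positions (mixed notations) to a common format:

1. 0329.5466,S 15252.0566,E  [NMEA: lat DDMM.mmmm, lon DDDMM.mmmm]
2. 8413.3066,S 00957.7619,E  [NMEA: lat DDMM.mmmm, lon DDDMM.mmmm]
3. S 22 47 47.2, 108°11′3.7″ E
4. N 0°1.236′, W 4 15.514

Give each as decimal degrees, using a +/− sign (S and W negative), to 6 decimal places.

1. -3.492443, 152.867610
2. -84.221777, 9.962698
3. -22.796444, 108.184361
4. 0.020600, -4.258567

Point 1:
  Lat: degrees = first 2 digits = 3, minutes = 29.5466; 3 + 29.5466/60 = 3.4924433
  hemisphere S, so the sign is −
  λ: split at 3 digits → 152° and 52.0566′; 152 + 52.0566/60 = 152.8676100
  E ⇒ keep positive
Point 2:
  φ: degrees = first 2 digits = 84, minutes = 13.3066; 84 + 13.3066/60 = 84.2217767
  S → negative
  Longitude: split at 3 digits → 009° and 57.7619′; 9 + 57.7619/60 = 9.9626983
  E ⇒ keep positive
Point 3:
  φ: 47′ + 47.2″ = 47.78667′; 22 + 47.78667/60 = 22.7964444
  S ⇒ negate
  Lon: 11′ + 3.7″ = 11.06167′; 108 + 11.06167/60 = 108.1843611
  E → positive
Point 4:
  Latitude: 1.236′ = 0.020600°; total 0.0206000
  N → positive
  Longitude: 4 + 15.514/60 = 4.2585667
  W → negative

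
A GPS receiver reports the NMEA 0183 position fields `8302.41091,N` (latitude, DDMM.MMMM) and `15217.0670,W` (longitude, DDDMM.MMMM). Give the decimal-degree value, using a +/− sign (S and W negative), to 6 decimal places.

83.040182, -152.284450

φ: split at 2 digits → 83° and 2.41091′; 83 + 2.41091/60 = 83.0401818
N ⇒ keep positive
λ: split at 3 digits → 152° and 17.067′; 152 + 17.067/60 = 152.2844500
hemisphere W, so the sign is −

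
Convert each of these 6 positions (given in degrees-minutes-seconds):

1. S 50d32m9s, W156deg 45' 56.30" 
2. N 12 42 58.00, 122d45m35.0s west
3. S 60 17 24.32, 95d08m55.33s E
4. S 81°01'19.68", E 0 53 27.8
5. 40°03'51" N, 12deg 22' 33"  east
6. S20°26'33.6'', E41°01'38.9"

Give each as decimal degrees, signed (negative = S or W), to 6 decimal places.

1. -50.535833, -156.765639
2. 12.716111, -122.759722
3. -60.290089, 95.148703
4. -81.022133, 0.891056
5. 40.064167, 12.375833
6. -20.442667, 41.027472

Point 1:
  Lat: 50 + 32/60 + 9/3600 = 50.5358333
  hemisphere S, so the sign is −
  Longitude: 156° + 45/60 + 56.3/3600 = 156 + 0.750000 + 0.015639 = 156.7656389
  hemisphere W, so the sign is −
Point 2:
  Latitude: 12 + 42/60 + 58/3600 = 12.7161111
  N ⇒ keep positive
  Longitude: 45′ + 35″ = 45.58333′; 122 + 45.58333/60 = 122.7597222
  W ⇒ negate
Point 3:
  Lat: 17′ + 24.32″ = 17.40533′; 60 + 17.40533/60 = 60.2900889
  S → negative
  Longitude: 8′ + 55.33″ = 8.92217′; 95 + 8.92217/60 = 95.1487028
  E → positive
Point 4:
  φ: 1′ + 19.68″ = 1.32800′; 81 + 1.32800/60 = 81.0221333
  S → negative
  λ: 0 + 53/60 + 27.8/3600 = 0.8910556
  E → positive
Point 5:
  φ: 40° + 3/60 + 51/3600 = 40 + 0.050000 + 0.014167 = 40.0641667
  N ⇒ keep positive
  Lon: 22′ + 33″ = 22.55000′; 12 + 22.55000/60 = 12.3758333
  E ⇒ keep positive
Point 6:
  Latitude: 26′ + 33.6″ = 26.56000′; 20 + 26.56000/60 = 20.4426667
  S ⇒ negate
  λ: 1′ + 38.9″ = 1.64833′; 41 + 1.64833/60 = 41.0274722
  E ⇒ keep positive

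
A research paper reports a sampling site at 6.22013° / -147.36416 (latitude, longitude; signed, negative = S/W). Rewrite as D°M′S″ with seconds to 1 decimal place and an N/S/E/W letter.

Lat: 0.220130° → 13.20780′; 0.20780 × 60 = 12.468″
Longitude is negative → W; |value| = 147.364160
Lon: 0.364160 × 60 = 21.84960′ → 21′, remainder × 60 = 50.976″

6°13′12.5″ N, 147°21′51.0″ W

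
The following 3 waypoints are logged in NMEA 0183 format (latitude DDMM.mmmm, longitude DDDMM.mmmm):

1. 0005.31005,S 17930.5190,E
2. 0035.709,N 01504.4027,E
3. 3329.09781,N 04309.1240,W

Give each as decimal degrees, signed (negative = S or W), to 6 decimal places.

1. -0.088501, 179.508650
2. 0.595150, 15.073378
3. 33.484964, -43.152067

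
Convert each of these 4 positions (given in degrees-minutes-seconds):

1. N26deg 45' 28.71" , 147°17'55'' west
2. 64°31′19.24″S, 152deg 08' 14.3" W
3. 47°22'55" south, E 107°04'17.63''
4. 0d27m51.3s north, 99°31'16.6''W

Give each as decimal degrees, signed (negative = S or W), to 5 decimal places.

1. 26.75798, -147.29861
2. -64.52201, -152.13731
3. -47.38194, 107.07156
4. 0.46425, -99.52128

Point 1:
  Latitude: 45′ + 28.71″ = 45.47850′; 26 + 45.47850/60 = 26.757975
  N ⇒ keep positive
  Lon: 147 + 17/60 + 55/3600 = 147.298611
  hemisphere W, so the sign is −
Point 2:
  Latitude: 31′ + 19.24″ = 31.32067′; 64 + 31.32067/60 = 64.522011
  hemisphere S, so the sign is −
  Longitude: 152° + 8/60 + 14.3/3600 = 152 + 0.133333 + 0.003972 = 152.137306
  W ⇒ negate
Point 3:
  Latitude: 47 + 22/60 + 55/3600 = 47.381944
  S → negative
  Lon: 107° + 4/60 + 17.63/3600 = 107 + 0.066667 + 0.004897 = 107.071564
  E ⇒ keep positive
Point 4:
  Lat: 0 + 27/60 + 51.3/3600 = 0.464250
  N → positive
  Lon: 99° + 31/60 + 16.6/3600 = 99 + 0.516667 + 0.004611 = 99.521278
  hemisphere W, so the sign is −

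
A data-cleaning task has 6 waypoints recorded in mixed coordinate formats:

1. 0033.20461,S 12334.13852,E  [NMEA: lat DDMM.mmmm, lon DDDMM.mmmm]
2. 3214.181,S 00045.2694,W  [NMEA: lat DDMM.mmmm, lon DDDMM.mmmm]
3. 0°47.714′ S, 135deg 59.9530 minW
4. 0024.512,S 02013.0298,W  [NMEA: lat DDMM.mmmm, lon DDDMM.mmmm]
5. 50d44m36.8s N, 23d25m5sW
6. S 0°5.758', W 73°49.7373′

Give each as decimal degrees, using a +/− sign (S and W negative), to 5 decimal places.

Point 1:
  Latitude: split at 2 digits → 00° and 33.20461′; 0 + 33.20461/60 = 0.553410
  hemisphere S, so the sign is −
  Longitude: degrees = first 3 digits = 123, minutes = 34.13852; 123 + 34.13852/60 = 123.568975
  E ⇒ keep positive
Point 2:
  φ: degrees = first 2 digits = 32, minutes = 14.181; 32 + 14.181/60 = 32.236350
  S ⇒ negate
  λ: degrees = first 3 digits = 0, minutes = 45.2694; 0 + 45.2694/60 = 0.754490
  W ⇒ negate
Point 3:
  φ: 0 + 47.714/60 = 0.795233
  S ⇒ negate
  λ: 59.953′ = 0.999217°; total 135.999217
  W ⇒ negate
Point 4:
  φ: split at 2 digits → 00° and 24.512′; 0 + 24.512/60 = 0.408533
  S ⇒ negate
  Longitude: split at 3 digits → 020° and 13.0298′; 20 + 13.0298/60 = 20.217163
  hemisphere W, so the sign is −
Point 5:
  Latitude: 50 + 44/60 + 36.8/3600 = 50.743556
  N → positive
  Lon: 25′ + 5″ = 25.08333′; 23 + 25.08333/60 = 23.418056
  W → negative
Point 6:
  φ: 5.758′ = 0.095967°; total 0.095967
  S → negative
  Longitude: 49.7373′ = 0.828955°; total 73.828955
  W ⇒ negate

1. -0.55341, 123.56898
2. -32.23635, -0.75449
3. -0.79523, -135.99922
4. -0.40853, -20.21716
5. 50.74356, -23.41806
6. -0.09597, -73.82896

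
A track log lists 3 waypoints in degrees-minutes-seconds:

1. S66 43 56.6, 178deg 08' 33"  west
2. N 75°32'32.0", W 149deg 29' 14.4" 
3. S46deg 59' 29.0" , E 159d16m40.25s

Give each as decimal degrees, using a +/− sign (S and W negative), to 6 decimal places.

Point 1:
  Lat: 43′ + 56.6″ = 43.94333′; 66 + 43.94333/60 = 66.7323889
  S ⇒ negate
  Lon: 178° + 8/60 + 33/3600 = 178 + 0.133333 + 0.009167 = 178.1425000
  hemisphere W, so the sign is −
Point 2:
  Lat: 75° + 32/60 + 32/3600 = 75 + 0.533333 + 0.008889 = 75.5422222
  N ⇒ keep positive
  λ: 149° + 29/60 + 14.4/3600 = 149 + 0.483333 + 0.004000 = 149.4873333
  W ⇒ negate
Point 3:
  φ: 59′ + 29″ = 59.48333′; 46 + 59.48333/60 = 46.9913889
  S → negative
  Longitude: 16′ + 40.25″ = 16.67083′; 159 + 16.67083/60 = 159.2778472
  E → positive

1. -66.732389, -178.142500
2. 75.542222, -149.487333
3. -46.991389, 159.277847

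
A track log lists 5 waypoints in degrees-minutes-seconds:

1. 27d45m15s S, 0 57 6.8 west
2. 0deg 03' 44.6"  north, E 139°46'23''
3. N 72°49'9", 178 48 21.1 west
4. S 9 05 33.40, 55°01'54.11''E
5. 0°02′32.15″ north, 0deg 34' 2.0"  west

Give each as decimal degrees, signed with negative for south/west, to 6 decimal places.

Point 1:
  φ: 27 + 45/60 + 15/3600 = 27.7541667
  S ⇒ negate
  λ: 0 + 57/60 + 6.8/3600 = 0.9518889
  W ⇒ negate
Point 2:
  Latitude: 0 + 3/60 + 44.6/3600 = 0.0623889
  N ⇒ keep positive
  Lon: 139 + 46/60 + 23/3600 = 139.7730556
  E → positive
Point 3:
  φ: 49′ + 9″ = 49.15000′; 72 + 49.15000/60 = 72.8191667
  N → positive
  Longitude: 178° + 48/60 + 21.1/3600 = 178 + 0.800000 + 0.005861 = 178.8058611
  hemisphere W, so the sign is −
Point 4:
  Lat: 9 + 5/60 + 33.4/3600 = 9.0926111
  hemisphere S, so the sign is −
  λ: 55° + 1/60 + 54.11/3600 = 55 + 0.016667 + 0.015031 = 55.0316972
  E → positive
Point 5:
  Latitude: 0° + 2/60 + 32.15/3600 = 0 + 0.033333 + 0.008931 = 0.0422639
  N ⇒ keep positive
  Longitude: 0° + 34/60 + 2/3600 = 0 + 0.566667 + 0.000556 = 0.5672222
  hemisphere W, so the sign is −

1. -27.754167, -0.951889
2. 0.062389, 139.773056
3. 72.819167, -178.805861
4. -9.092611, 55.031697
5. 0.042264, -0.567222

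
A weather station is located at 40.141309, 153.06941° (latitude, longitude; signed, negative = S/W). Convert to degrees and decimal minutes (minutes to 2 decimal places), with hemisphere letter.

40° 8.48′ N, 153° 4.16′ E

Latitude: 40° + 0.141309 × 60 = 40° 8.4785′
λ: minutes = (153.069410 − 153) × 60 = 4.1646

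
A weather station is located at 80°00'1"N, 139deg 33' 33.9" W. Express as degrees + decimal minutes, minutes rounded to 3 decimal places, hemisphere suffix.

80° 0.017′ N, 139° 33.565′ W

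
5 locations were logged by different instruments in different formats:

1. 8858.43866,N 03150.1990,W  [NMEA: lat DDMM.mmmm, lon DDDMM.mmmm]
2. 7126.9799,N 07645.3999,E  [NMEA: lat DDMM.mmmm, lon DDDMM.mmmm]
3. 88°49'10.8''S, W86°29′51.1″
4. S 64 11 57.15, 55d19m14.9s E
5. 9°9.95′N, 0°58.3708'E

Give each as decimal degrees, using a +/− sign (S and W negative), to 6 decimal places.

Point 1:
  φ: split at 2 digits → 88° and 58.43866′; 88 + 58.43866/60 = 88.9739777
  N ⇒ keep positive
  Lon: split at 3 digits → 031° and 50.199′; 31 + 50.199/60 = 31.8366500
  W → negative
Point 2:
  Lat: split at 2 digits → 71° and 26.9799′; 71 + 26.9799/60 = 71.4496650
  N ⇒ keep positive
  Lon: split at 3 digits → 076° and 45.3999′; 76 + 45.3999/60 = 76.7566650
  E ⇒ keep positive
Point 3:
  Latitude: 88 + 49/60 + 10.8/3600 = 88.8196667
  S ⇒ negate
  λ: 86° + 29/60 + 51.1/3600 = 86 + 0.483333 + 0.014194 = 86.4975278
  hemisphere W, so the sign is −
Point 4:
  φ: 64 + 11/60 + 57.15/3600 = 64.1992083
  S → negative
  Lon: 19′ + 14.9″ = 19.24833′; 55 + 19.24833/60 = 55.3208056
  E → positive
Point 5:
  φ: 9 + 9.95/60 = 9.1658333
  N → positive
  λ: 58.3708′ = 0.972847°; total 0.9728467
  E → positive

1. 88.973978, -31.836650
2. 71.449665, 76.756665
3. -88.819667, -86.497528
4. -64.199208, 55.320806
5. 9.165833, 0.972847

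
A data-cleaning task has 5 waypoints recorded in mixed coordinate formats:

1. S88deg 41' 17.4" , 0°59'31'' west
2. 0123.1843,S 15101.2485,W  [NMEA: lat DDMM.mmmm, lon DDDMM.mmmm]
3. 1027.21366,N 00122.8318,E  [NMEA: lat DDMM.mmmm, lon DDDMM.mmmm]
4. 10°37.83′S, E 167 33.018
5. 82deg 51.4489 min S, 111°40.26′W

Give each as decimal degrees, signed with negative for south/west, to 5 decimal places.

1. -88.68817, -0.99194
2. -1.38641, -151.02081
3. 10.45356, 1.38053
4. -10.63050, 167.55030
5. -82.85748, -111.67100

Point 1:
  Latitude: 88 + 41/60 + 17.4/3600 = 88.688167
  S ⇒ negate
  Lon: 0 + 59/60 + 31/3600 = 0.991944
  W ⇒ negate
Point 2:
  φ: degrees = first 2 digits = 1, minutes = 23.1843; 1 + 23.1843/60 = 1.386405
  hemisphere S, so the sign is −
  λ: degrees = first 3 digits = 151, minutes = 1.2485; 151 + 1.2485/60 = 151.020808
  W → negative
Point 3:
  Latitude: split at 2 digits → 10° and 27.21366′; 10 + 27.21366/60 = 10.453561
  N ⇒ keep positive
  Longitude: degrees = first 3 digits = 1, minutes = 22.8318; 1 + 22.8318/60 = 1.380530
  E → positive
Point 4:
  φ: 37.83′ = 0.630500°; total 10.630500
  hemisphere S, so the sign is −
  λ: 33.018′ = 0.550300°; total 167.550300
  E ⇒ keep positive
Point 5:
  φ: 51.4489′ = 0.857482°; total 82.857482
  S → negative
  Lon: 40.26′ = 0.671000°; total 111.671000
  W → negative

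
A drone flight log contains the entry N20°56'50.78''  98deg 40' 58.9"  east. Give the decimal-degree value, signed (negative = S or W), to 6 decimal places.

20.947439, 98.683028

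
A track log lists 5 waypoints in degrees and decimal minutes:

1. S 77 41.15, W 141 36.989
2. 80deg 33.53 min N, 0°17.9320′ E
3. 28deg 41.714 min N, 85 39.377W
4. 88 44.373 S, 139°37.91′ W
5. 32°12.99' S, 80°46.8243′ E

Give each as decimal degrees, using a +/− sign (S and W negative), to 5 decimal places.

1. -77.68583, -141.61648
2. 80.55883, 0.29887
3. 28.69523, -85.65628
4. -88.73955, -139.63183
5. -32.21650, 80.78041

Point 1:
  Latitude: 41.15′ = 0.685833°; total 77.685833
  S ⇒ negate
  λ: 36.989′ = 0.616483°; total 141.616483
  hemisphere W, so the sign is −
Point 2:
  Latitude: 33.53′ = 0.558833°; total 80.558833
  N → positive
  Longitude: 17.932′ = 0.298867°; total 0.298867
  E → positive
Point 3:
  φ: 41.714′ = 0.695233°; total 28.695233
  N ⇒ keep positive
  λ: 39.377′ = 0.656283°; total 85.656283
  hemisphere W, so the sign is −
Point 4:
  φ: 88 + 44.373/60 = 88.739550
  hemisphere S, so the sign is −
  Longitude: 37.91′ = 0.631833°; total 139.631833
  W ⇒ negate
Point 5:
  Lat: 32 + 12.99/60 = 32.216500
  S ⇒ negate
  Longitude: 80 + 46.8243/60 = 80.780405
  E → positive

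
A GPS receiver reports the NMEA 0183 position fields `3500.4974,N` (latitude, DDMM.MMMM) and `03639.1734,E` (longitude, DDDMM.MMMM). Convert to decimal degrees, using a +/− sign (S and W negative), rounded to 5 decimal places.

35.00829, 36.65289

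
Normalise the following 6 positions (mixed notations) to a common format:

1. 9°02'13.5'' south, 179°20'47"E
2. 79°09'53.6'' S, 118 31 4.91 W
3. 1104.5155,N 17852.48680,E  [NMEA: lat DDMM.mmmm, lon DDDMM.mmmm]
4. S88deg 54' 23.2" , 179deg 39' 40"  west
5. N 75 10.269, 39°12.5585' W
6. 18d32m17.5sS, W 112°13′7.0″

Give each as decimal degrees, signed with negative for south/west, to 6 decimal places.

1. -9.037083, 179.346389
2. -79.164889, -118.518031
3. 11.075258, 178.874780
4. -88.906444, -179.661111
5. 75.171150, -39.209308
6. -18.538194, -112.218611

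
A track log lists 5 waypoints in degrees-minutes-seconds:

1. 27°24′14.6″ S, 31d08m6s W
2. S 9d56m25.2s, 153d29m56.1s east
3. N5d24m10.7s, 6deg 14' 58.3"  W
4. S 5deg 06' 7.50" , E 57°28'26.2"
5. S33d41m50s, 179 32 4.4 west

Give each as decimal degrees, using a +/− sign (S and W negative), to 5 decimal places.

1. -27.40406, -31.13500
2. -9.94033, 153.49892
3. 5.40297, -6.24953
4. -5.10208, 57.47394
5. -33.69722, -179.53456

Point 1:
  Lat: 24′ + 14.6″ = 24.24333′; 27 + 24.24333/60 = 27.404056
  S ⇒ negate
  Lon: 8′ + 6″ = 8.10000′; 31 + 8.10000/60 = 31.135000
  W → negative
Point 2:
  Latitude: 56′ + 25.2″ = 56.42000′; 9 + 56.42000/60 = 9.940333
  S ⇒ negate
  Longitude: 29′ + 56.1″ = 29.93500′; 153 + 29.93500/60 = 153.498917
  E → positive
Point 3:
  Latitude: 24′ + 10.7″ = 24.17833′; 5 + 24.17833/60 = 5.402972
  N → positive
  λ: 6° + 14/60 + 58.3/3600 = 6 + 0.233333 + 0.016194 = 6.249528
  hemisphere W, so the sign is −
Point 4:
  φ: 5 + 6/60 + 7.5/3600 = 5.102083
  S → negative
  Longitude: 28′ + 26.2″ = 28.43667′; 57 + 28.43667/60 = 57.473944
  E → positive
Point 5:
  Latitude: 33° + 41/60 + 50/3600 = 33 + 0.683333 + 0.013889 = 33.697222
  S → negative
  Lon: 32′ + 4.4″ = 32.07333′; 179 + 32.07333/60 = 179.534556
  hemisphere W, so the sign is −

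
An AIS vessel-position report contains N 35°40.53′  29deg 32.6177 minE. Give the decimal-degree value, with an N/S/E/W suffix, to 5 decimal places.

35.67550° N, 29.54363° E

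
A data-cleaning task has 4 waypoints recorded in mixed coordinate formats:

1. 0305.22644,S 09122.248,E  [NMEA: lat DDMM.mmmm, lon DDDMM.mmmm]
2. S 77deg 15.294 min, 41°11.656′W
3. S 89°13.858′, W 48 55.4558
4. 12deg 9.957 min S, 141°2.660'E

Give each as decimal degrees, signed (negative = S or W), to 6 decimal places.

1. -3.087107, 91.370800
2. -77.254900, -41.194267
3. -89.230967, -48.924263
4. -12.165950, 141.044333

Point 1:
  Lat: split at 2 digits → 03° and 5.22644′; 3 + 5.22644/60 = 3.0871073
  S → negative
  Longitude: degrees = first 3 digits = 91, minutes = 22.248; 91 + 22.248/60 = 91.3708000
  E ⇒ keep positive
Point 2:
  φ: 77 + 15.294/60 = 77.2549000
  S → negative
  λ: 41 + 11.656/60 = 41.1942667
  hemisphere W, so the sign is −
Point 3:
  φ: 13.858′ = 0.230967°; total 89.2309667
  S ⇒ negate
  λ: 48 + 55.4558/60 = 48.9242633
  hemisphere W, so the sign is −
Point 4:
  Latitude: 9.957′ = 0.165950°; total 12.1659500
  S → negative
  Longitude: 141 + 2.66/60 = 141.0443333
  E → positive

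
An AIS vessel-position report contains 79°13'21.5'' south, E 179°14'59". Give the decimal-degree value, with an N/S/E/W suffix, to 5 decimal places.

φ: 13′ + 21.5″ = 13.35833′; 79 + 13.35833/60 = 79.222639
λ: 179 + 14/60 + 59/3600 = 179.249722

79.22264° S, 179.24972° E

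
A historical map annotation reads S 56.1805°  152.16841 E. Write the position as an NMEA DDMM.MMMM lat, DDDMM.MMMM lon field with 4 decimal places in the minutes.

5610.8300,S / 15210.1046,E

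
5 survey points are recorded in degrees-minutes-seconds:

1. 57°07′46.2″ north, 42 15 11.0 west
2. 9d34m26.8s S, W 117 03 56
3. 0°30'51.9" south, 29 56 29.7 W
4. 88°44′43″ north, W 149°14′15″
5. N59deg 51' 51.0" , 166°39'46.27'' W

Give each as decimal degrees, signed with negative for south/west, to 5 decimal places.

Point 1:
  φ: 7′ + 46.2″ = 7.77000′; 57 + 7.77000/60 = 57.129500
  N → positive
  λ: 42° + 15/60 + 11/3600 = 42 + 0.250000 + 0.003056 = 42.253056
  W ⇒ negate
Point 2:
  Lat: 9° + 34/60 + 26.8/3600 = 9 + 0.566667 + 0.007444 = 9.574111
  S ⇒ negate
  Lon: 117° + 3/60 + 56/3600 = 117 + 0.050000 + 0.015556 = 117.065556
  hemisphere W, so the sign is −
Point 3:
  Latitude: 0 + 30/60 + 51.9/3600 = 0.514417
  S → negative
  Longitude: 29° + 56/60 + 29.7/3600 = 29 + 0.933333 + 0.008250 = 29.941583
  W → negative
Point 4:
  φ: 88° + 44/60 + 43/3600 = 88 + 0.733333 + 0.011944 = 88.745278
  N ⇒ keep positive
  Lon: 149° + 14/60 + 15/3600 = 149 + 0.233333 + 0.004167 = 149.237500
  hemisphere W, so the sign is −
Point 5:
  Latitude: 59° + 51/60 + 51/3600 = 59 + 0.850000 + 0.014167 = 59.864167
  N → positive
  Lon: 166 + 39/60 + 46.27/3600 = 166.662853
  W → negative

1. 57.12950, -42.25306
2. -9.57411, -117.06556
3. -0.51442, -29.94158
4. 88.74528, -149.23750
5. 59.86417, -166.66285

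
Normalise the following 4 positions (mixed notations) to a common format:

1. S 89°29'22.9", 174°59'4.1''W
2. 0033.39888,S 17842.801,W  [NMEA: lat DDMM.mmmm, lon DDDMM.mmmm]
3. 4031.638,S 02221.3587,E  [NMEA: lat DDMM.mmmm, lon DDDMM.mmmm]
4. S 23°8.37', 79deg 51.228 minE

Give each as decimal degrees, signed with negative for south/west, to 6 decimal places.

1. -89.489694, -174.984472
2. -0.556648, -178.713350
3. -40.527300, 22.355978
4. -23.139500, 79.853800

Point 1:
  Latitude: 29′ + 22.9″ = 29.38167′; 89 + 29.38167/60 = 89.4896944
  S → negative
  Lon: 174° + 59/60 + 4.1/3600 = 174 + 0.983333 + 0.001139 = 174.9844722
  W → negative
Point 2:
  φ: split at 2 digits → 00° and 33.39888′; 0 + 33.39888/60 = 0.5566480
  S → negative
  Longitude: split at 3 digits → 178° and 42.801′; 178 + 42.801/60 = 178.7133500
  W → negative
Point 3:
  φ: degrees = first 2 digits = 40, minutes = 31.638; 40 + 31.638/60 = 40.5273000
  hemisphere S, so the sign is −
  Longitude: degrees = first 3 digits = 22, minutes = 21.3587; 22 + 21.3587/60 = 22.3559783
  E → positive
Point 4:
  Lat: 23 + 8.37/60 = 23.1395000
  S ⇒ negate
  λ: 79 + 51.228/60 = 79.8538000
  E → positive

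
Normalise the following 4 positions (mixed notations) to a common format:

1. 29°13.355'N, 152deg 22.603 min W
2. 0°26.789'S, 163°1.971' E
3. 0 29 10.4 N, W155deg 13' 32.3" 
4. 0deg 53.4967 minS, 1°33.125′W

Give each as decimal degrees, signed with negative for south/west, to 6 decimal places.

Point 1:
  φ: 29 + 13.355/60 = 29.2225833
  N ⇒ keep positive
  Longitude: 152 + 22.603/60 = 152.3767167
  W ⇒ negate
Point 2:
  Latitude: 26.789′ = 0.446483°; total 0.4464833
  hemisphere S, so the sign is −
  Longitude: 163 + 1.971/60 = 163.0328500
  E ⇒ keep positive
Point 3:
  φ: 0° + 29/60 + 10.4/3600 = 0 + 0.483333 + 0.002889 = 0.4862222
  N ⇒ keep positive
  Longitude: 155° + 13/60 + 32.3/3600 = 155 + 0.216667 + 0.008972 = 155.2256389
  hemisphere W, so the sign is −
Point 4:
  Latitude: 53.4967′ = 0.891612°; total 0.8916117
  hemisphere S, so the sign is −
  Lon: 33.125′ = 0.552083°; total 1.5520833
  W → negative

1. 29.222583, -152.376717
2. -0.446483, 163.032850
3. 0.486222, -155.225639
4. -0.891612, -1.552083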